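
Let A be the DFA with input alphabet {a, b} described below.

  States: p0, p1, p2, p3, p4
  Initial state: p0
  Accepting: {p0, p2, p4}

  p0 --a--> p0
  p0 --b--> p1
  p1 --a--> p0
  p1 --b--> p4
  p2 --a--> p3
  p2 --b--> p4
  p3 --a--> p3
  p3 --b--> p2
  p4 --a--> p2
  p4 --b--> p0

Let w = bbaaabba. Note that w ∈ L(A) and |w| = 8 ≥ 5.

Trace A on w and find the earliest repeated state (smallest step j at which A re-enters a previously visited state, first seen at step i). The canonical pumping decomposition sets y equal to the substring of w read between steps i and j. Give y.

Run of A on w = b b a a a b b a:
  step 0: p0  (start)
  step 1: p1  (read b: p0→p1)
  step 2: p4  (read b: p1→p4)
  step 3: p2  (read a: p4→p2)
  step 4: p3  (read a: p2→p3)
  step 5: p3  (read a: p3→p3)   ← first repeat (p3 seen earlier)
  step 6: p2  (read b: p3→p2)
  step 7: p4  (read b: p2→p4)
  step 8: p2  (read a: p4→p2)

So i = 4, j = 5, giving x = w[0:4] = bbaa, y = w[4:5] = a, z = w[5:8] = bba.
Check: |xy| = 5 ≤ 5 and |y| = 1 ≥ 1. Reading y takes A from p3 back to p3, so every xyⁱz is accepted.

a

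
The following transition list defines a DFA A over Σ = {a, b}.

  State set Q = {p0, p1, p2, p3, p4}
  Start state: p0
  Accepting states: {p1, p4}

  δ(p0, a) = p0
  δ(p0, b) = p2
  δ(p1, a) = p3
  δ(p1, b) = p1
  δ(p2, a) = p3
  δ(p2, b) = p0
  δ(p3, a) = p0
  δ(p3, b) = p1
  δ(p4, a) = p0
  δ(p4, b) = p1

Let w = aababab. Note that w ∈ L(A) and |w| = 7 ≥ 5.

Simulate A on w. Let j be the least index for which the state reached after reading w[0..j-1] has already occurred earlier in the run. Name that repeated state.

p0

Run of A on w = a a b a b a b:
  step 0: p0  (start)
  step 1: p0  (read a: p0→p0)   ← first repeat (p0 seen earlier)
  step 2: p0  (read a: p0→p0)
  step 3: p2  (read b: p0→p2)
  step 4: p3  (read a: p2→p3)
  step 5: p1  (read b: p3→p1)
  step 6: p3  (read a: p1→p3)
  step 7: p1  (read b: p3→p1)

The earliest repeat is at step j = 1: A is in p0, which it already visited at step i = 0.
Since A has 5 states, any run of length ≥ 5 visits 5+1 states, so by pigeonhole some state repeats within the first 5 steps — that repeat gives the pumpable loop.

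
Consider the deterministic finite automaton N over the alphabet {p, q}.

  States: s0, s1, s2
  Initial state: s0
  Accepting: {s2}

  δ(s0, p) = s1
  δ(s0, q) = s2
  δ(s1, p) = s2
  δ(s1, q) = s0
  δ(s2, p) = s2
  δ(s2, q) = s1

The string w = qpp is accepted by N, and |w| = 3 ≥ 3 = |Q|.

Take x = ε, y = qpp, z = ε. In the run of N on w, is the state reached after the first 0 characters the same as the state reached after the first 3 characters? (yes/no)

Run of N on the first 3 characters of w = q p p:
  step 0: s0  (start)
  step 1: s2  (read q: s0→s2)
  step 2: s2  (read p: s2→s2)
  step 3: s2  (read p: s2→s2)

After x (step 0): s0. After xy (step 3): s2.
They differ (s0 ≠ s2), so y is not a cycle from the state after x; this split is not the one the pumping-lemma construction produces, and pumping y need not keep the string in L(N).

no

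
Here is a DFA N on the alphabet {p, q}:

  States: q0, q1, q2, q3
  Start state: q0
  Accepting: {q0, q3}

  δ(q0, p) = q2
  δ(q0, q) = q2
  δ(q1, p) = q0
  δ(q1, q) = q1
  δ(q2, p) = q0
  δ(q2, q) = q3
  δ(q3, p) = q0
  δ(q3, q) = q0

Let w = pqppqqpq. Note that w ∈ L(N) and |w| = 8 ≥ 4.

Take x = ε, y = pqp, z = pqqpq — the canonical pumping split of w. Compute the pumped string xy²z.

xy^2z = ε·pqp·pqp·pqqpq = pqppqppqqpq.
Reading y = pqp takes N from q0 back to q0, so after x·y·y the machine is still in q0, and z then leads to the accepting state q3. Hence pqppqppqqpq ∈ L(N).

pqppqppqqpq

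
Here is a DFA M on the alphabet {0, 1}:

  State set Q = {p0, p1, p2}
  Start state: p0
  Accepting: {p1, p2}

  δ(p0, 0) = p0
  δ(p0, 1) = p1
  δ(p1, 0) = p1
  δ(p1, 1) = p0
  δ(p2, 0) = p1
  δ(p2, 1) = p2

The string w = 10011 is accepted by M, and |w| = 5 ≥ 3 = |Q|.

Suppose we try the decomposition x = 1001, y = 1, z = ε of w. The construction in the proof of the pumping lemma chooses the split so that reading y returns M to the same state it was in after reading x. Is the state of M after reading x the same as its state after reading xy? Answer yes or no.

State sequence: p0 -1-> p1 -0-> p1 -0-> p1 -1-> p0 -1-> p1

After x (step 4): p0. After xy (step 5): p1.
They differ (p0 ≠ p1), so y is not a cycle from the state after x; this split is not the one the pumping-lemma construction produces, and pumping y need not keep the string in L(M).

no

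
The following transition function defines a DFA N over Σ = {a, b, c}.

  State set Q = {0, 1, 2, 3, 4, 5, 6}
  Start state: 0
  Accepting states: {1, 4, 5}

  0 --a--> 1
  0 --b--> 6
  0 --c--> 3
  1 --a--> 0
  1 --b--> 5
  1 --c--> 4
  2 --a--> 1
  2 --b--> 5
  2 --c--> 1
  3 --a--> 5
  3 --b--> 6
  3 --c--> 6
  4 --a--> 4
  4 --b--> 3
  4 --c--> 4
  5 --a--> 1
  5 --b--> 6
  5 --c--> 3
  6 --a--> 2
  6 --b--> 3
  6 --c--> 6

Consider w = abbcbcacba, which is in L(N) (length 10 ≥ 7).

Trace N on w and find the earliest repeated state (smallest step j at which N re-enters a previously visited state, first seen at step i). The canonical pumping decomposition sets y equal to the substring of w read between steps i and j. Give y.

c

State sequence: 0 -a-> 1 -b-> 5 -b-> 6 -c-> 6 -b-> 3 -c-> 6 -a-> 2 -c-> 1 -b-> 5 -a-> 1
First repeat at step 4: 6 was already visited.

So i = 3, j = 4, giving x = w[0:3] = abb, y = w[3:4] = c, z = w[4:10] = bcacba.
Check: |xy| = 4 ≤ 7 and |y| = 1 ≥ 1. Reading y takes N from 6 back to 6, so every xyⁱz is accepted.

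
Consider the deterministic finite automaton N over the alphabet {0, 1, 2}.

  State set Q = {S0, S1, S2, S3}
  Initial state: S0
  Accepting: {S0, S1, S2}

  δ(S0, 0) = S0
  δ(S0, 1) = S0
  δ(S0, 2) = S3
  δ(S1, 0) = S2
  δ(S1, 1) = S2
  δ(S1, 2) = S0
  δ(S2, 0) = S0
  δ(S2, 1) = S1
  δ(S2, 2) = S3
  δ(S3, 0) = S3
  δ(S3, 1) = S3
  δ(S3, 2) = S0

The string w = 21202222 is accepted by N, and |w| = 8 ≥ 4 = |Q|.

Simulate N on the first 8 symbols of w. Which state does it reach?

S0

Run of N on the first 8 characters of w = 2 1 2 0 2 2 2 2:
  step 0: S0  (start)
  step 1: S3  (read 2: S0→S3)
  step 2: S3  (read 1: S3→S3)
  step 3: S0  (read 2: S3→S0)
  step 4: S0  (read 0: S0→S0)
  step 5: S3  (read 2: S0→S3)
  step 6: S0  (read 2: S3→S0)
  step 7: S3  (read 2: S0→S3)
  step 8: S0  (read 2: S3→S0)

After reading 8 characters, N is in state S0.
(This kind of state-tracing is the core of the pumping-lemma construction: with 4 states, pigeonhole forces a repeat within the first 4 steps.)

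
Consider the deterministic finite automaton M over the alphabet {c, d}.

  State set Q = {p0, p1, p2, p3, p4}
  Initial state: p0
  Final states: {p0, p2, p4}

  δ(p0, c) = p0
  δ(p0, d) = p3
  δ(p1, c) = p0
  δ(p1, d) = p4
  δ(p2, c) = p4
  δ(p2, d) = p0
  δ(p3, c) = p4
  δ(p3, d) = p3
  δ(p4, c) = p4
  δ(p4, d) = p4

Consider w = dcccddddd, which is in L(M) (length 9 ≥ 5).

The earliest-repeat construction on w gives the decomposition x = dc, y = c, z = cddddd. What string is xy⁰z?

xy⁰z = xz = dc·cddddd = dccddddd.
Reading y = c takes M from p4 back to p4, so after x the machine is still in p4, and z then leads to the accepting state p4. Hence dccddddd ∈ L(M).

dccddddd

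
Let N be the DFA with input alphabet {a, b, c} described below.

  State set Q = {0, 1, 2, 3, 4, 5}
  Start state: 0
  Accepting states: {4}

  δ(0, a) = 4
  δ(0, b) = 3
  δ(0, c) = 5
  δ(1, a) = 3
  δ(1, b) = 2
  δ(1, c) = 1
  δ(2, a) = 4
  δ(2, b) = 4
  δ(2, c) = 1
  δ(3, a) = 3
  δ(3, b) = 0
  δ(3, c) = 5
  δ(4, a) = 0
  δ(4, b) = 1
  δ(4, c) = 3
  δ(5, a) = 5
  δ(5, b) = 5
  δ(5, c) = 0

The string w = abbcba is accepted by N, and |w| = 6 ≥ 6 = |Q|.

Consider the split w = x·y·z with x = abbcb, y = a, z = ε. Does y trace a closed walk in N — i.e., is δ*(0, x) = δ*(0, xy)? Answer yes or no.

State sequence: 0 -a-> 4 -b-> 1 -b-> 2 -c-> 1 -b-> 2 -a-> 4

After x (step 5): 2. After xy (step 6): 4.
They differ (2 ≠ 4), so y is not a cycle from the state after x; this split is not the one the pumping-lemma construction produces, and pumping y need not keep the string in L(N).

no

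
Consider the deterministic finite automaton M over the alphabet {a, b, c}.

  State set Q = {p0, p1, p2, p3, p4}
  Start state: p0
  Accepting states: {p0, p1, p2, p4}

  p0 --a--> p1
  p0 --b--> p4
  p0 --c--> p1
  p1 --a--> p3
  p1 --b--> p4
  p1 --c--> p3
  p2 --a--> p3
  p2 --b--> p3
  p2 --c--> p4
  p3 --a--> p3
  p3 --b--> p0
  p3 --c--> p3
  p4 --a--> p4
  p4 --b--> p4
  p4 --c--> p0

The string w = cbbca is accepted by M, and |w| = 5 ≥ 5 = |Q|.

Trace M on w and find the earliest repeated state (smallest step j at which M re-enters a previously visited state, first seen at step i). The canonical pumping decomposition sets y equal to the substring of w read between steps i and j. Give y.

State sequence: p0 -c-> p1 -b-> p4 -b-> p4 -c-> p0 -a-> p1
First repeat at step 3: p4 was already visited.

So i = 2, j = 3, giving x = w[0:2] = cb, y = w[2:3] = b, z = w[3:5] = ca.
Check: |xy| = 3 ≤ 5 and |y| = 1 ≥ 1. Reading y takes M from p4 back to p4, so every xyⁱz is accepted.
Since M has 5 states, any run of length ≥ 5 visits 5+1 states, so by pigeonhole some state repeats within the first 5 steps — that repeat gives the pumpable loop.

b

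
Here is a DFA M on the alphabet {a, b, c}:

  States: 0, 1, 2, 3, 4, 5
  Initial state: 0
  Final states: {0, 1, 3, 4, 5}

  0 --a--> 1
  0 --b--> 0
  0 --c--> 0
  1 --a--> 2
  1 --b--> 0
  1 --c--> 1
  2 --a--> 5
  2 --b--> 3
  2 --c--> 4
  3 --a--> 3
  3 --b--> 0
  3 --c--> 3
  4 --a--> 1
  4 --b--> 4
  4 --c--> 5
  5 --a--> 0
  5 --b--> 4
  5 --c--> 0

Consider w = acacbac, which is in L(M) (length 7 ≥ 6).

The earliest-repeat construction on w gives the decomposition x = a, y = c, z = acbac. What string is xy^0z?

xy⁰z = xz = a·acbac = aacbac.
Reading y = c takes M from 1 back to 1, so after x the machine is still in 1, and z then leads to the accepting state 1. Hence aacbac ∈ L(M).

aacbac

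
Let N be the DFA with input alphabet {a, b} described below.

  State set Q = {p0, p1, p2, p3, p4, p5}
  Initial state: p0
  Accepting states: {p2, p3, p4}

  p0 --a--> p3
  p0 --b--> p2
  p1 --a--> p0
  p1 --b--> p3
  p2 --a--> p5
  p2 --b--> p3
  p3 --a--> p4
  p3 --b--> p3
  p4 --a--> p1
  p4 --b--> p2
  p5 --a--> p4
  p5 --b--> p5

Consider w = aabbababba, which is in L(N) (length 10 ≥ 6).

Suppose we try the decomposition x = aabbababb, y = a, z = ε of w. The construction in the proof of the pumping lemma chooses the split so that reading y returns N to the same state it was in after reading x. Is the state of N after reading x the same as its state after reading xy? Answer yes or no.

State sequence: p0 -a-> p3 -a-> p4 -b-> p2 -b-> p3 -a-> p4 -b-> p2 -a-> p5 -b-> p5 -b-> p5 -a-> p4

After x (step 9): p5. After xy (step 10): p4.
They differ (p5 ≠ p4), so y is not a cycle from the state after x; this split is not the one the pumping-lemma construction produces, and pumping y need not keep the string in L(N).

no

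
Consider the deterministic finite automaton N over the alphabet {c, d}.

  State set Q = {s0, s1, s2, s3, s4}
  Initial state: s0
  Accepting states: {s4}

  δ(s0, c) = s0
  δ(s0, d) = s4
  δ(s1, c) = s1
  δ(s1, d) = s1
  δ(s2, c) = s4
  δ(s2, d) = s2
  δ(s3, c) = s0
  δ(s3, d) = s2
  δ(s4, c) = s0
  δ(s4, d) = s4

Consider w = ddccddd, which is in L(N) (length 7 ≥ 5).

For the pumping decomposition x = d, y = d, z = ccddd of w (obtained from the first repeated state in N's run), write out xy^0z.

xy⁰z = xz = d·ccddd = dccddd.
Reading y = d takes N from s4 back to s4, so after x the machine is still in s4, and z then leads to the accepting state s4. Hence dccddd ∈ L(N).

dccddd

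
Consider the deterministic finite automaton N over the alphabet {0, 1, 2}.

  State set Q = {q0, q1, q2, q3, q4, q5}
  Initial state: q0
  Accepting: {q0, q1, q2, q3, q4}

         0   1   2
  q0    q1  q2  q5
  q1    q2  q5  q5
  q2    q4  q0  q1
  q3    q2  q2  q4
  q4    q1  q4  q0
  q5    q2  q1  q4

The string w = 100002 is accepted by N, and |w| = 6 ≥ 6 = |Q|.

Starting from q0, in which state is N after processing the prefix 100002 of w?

q0

State sequence: q0 -1-> q2 -0-> q4 -0-> q1 -0-> q2 -0-> q4 -2-> q0

After reading 6 characters, N is in state q0.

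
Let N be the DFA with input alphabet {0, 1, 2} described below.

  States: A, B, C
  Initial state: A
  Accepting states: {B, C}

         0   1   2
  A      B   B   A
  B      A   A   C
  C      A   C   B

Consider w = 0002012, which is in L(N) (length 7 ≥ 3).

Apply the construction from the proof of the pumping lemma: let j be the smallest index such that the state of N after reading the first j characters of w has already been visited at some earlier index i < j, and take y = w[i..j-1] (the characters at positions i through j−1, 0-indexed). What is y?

00

State sequence: A -0-> B -0-> A -0-> B -2-> C -0-> A -1-> B -2-> C
First repeat at step 2: A was already visited.

So i = 0, j = 2, giving x = w[0:0] = ε, y = w[0:2] = 00, z = w[2:7] = 02012.
Check: |xy| = 2 ≤ 3 and |y| = 2 ≥ 1. Reading y takes N from A back to A, so every xyⁱz is accepted.
With |Q| = 3, pigeonhole forces a state repeat no later than step 3; the substring read between the first and second visits to that state can be pumped.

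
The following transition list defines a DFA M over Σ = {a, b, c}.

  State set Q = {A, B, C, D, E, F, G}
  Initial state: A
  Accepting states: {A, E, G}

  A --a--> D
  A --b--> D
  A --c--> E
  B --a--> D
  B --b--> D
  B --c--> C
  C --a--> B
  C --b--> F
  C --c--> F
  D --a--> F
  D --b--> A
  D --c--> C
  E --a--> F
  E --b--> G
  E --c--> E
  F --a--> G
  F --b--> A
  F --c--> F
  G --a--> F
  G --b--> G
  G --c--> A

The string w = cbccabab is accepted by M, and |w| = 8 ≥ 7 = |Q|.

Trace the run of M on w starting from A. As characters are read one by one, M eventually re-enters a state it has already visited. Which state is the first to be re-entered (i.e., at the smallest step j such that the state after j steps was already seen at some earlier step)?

A

State sequence: A -c-> E -b-> G -c-> A -c-> E -a-> F -b-> A -a-> D -b-> A
First repeat at step 3: A was already visited.

The earliest repeat is at step j = 3: M is in A, which it already visited at step i = 0.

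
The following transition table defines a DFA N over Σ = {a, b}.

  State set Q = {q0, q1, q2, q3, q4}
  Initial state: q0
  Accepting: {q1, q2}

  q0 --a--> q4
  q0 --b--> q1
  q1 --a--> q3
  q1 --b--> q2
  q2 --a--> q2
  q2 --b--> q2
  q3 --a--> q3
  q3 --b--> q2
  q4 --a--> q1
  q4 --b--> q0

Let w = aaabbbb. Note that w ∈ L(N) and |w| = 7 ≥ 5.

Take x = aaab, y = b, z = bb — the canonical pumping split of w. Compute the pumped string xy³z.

aaabbbbbb

xy^3z = aaab·b·b·b·bb = aaabbbbbb.
Reading y = b takes N from q2 back to q2, so after x·y·y·y the machine is still in q2, and z then leads to the accepting state q2. Hence aaabbbbbb ∈ L(N).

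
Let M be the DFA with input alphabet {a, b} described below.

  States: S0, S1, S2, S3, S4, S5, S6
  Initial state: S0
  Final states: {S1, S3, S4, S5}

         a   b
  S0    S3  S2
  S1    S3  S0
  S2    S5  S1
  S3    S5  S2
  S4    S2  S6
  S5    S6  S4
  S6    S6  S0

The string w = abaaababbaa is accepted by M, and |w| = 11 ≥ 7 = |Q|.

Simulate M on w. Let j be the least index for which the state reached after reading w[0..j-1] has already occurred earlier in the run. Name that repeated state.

S6

State sequence: S0 -a-> S3 -b-> S2 -a-> S5 -a-> S6 -a-> S6 -b-> S0 -a-> S3 -b-> S2 -b-> S1 -a-> S3 -a-> S5
First repeat at step 5: S6 was already visited.

The earliest repeat is at step j = 5: M is in S6, which it already visited at step i = 4.
Since M has 7 states, any run of length ≥ 7 visits 7+1 states, so by pigeonhole some state repeats within the first 7 steps — that repeat gives the pumpable loop.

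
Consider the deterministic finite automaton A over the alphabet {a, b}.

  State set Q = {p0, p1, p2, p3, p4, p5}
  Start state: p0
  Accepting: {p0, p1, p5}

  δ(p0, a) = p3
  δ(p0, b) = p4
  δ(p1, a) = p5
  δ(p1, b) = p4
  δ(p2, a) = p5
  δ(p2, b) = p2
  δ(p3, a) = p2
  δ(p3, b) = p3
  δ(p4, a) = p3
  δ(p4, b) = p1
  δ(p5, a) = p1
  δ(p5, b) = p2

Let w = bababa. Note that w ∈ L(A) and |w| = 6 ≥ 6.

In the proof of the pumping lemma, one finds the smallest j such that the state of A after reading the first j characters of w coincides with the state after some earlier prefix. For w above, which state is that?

Run of A on w = b a b a b a:
  step 0: p0  (start)
  step 1: p4  (read b: p0→p4)
  step 2: p3  (read a: p4→p3)
  step 3: p3  (read b: p3→p3)   ← first repeat (p3 seen earlier)
  step 4: p2  (read a: p3→p2)
  step 5: p2  (read b: p2→p2)
  step 6: p5  (read a: p2→p5)

The earliest repeat is at step j = 3: A is in p3, which it already visited at step i = 2.
Since A has 6 states, any run of length ≥ 6 visits 6+1 states, so by pigeonhole some state repeats within the first 6 steps — that repeat gives the pumpable loop.

p3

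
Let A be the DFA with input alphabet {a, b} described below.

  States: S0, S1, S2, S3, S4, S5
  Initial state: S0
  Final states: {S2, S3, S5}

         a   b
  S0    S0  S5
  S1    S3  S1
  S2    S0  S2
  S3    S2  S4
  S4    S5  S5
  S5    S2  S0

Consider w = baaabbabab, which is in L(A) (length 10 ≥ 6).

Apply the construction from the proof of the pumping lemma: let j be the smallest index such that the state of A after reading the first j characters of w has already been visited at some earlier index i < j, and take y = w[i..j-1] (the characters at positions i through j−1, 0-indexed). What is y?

baa

State sequence: S0 -b-> S5 -a-> S2 -a-> S0 -a-> S0 -b-> S5 -b-> S0 -a-> S0 -b-> S5 -a-> S2 -b-> S2
First repeat at step 3: S0 was already visited.

So i = 0, j = 3, giving x = w[0:0] = ε, y = w[0:3] = baa, z = w[3:10] = abbabab.
Check: |xy| = 3 ≤ 6 and |y| = 3 ≥ 1. Reading y takes A from S0 back to S0, so every xyⁱz is accepted.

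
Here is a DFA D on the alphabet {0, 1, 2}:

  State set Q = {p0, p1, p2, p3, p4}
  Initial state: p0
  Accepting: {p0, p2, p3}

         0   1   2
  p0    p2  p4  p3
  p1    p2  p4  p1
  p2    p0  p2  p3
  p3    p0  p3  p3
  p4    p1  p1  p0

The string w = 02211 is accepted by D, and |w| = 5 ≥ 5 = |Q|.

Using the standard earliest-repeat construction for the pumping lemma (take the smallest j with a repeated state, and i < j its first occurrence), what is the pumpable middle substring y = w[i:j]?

2

Run of D on w = 0 2 2 1 1:
  step 0: p0  (start)
  step 1: p2  (read 0: p0→p2)
  step 2: p3  (read 2: p2→p3)
  step 3: p3  (read 2: p3→p3)   ← first repeat (p3 seen earlier)
  step 4: p3  (read 1: p3→p3)
  step 5: p3  (read 1: p3→p3)

So i = 2, j = 3, giving x = w[0:2] = 02, y = w[2:3] = 2, z = w[3:5] = 11.
Check: |xy| = 3 ≤ 5 and |y| = 1 ≥ 1. Reading y takes D from p3 back to p3, so every xyⁱz is accepted.
With |Q| = 5, pigeonhole forces a state repeat no later than step 5; the substring read between the first and second visits to that state can be pumped.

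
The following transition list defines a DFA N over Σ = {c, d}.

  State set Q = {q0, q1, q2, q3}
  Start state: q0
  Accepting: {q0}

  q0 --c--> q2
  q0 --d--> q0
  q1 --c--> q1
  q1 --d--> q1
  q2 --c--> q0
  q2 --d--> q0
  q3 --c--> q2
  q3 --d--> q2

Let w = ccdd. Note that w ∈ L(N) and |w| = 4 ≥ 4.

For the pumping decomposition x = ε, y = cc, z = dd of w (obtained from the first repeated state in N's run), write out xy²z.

xy^2z = ε·cc·cc·dd = ccccdd.
Reading y = cc takes N from q0 back to q0, so after x·y·y the machine is still in q0, and z then leads to the accepting state q0. Hence ccccdd ∈ L(N).

ccccdd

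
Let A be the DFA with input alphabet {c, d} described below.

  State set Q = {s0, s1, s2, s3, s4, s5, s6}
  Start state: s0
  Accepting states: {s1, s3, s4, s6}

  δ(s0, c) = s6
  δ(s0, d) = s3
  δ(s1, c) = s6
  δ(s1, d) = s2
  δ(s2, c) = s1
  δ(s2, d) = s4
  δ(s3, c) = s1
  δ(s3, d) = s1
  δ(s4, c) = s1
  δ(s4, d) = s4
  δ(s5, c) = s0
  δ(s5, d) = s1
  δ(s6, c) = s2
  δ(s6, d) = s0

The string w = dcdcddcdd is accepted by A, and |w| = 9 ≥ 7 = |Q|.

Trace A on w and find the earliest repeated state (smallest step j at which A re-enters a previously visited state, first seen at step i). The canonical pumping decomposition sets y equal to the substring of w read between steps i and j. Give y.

dc

Run of A on w = d c d c d d c d d:
  step 0: s0  (start)
  step 1: s3  (read d: s0→s3)
  step 2: s1  (read c: s3→s1)
  step 3: s2  (read d: s1→s2)
  step 4: s1  (read c: s2→s1)   ← first repeat (s1 seen earlier)
  step 5: s2  (read d: s1→s2)
  step 6: s4  (read d: s2→s4)
  step 7: s1  (read c: s4→s1)
  step 8: s2  (read d: s1→s2)
  step 9: s4  (read d: s2→s4)

So i = 2, j = 4, giving x = w[0:2] = dc, y = w[2:4] = dc, z = w[4:9] = ddcdd.
Check: |xy| = 4 ≤ 7 and |y| = 2 ≥ 1. Reading y takes A from s1 back to s1, so every xyⁱz is accepted.
With |Q| = 7, pigeonhole forces a state repeat no later than step 7; the substring read between the first and second visits to that state can be pumped.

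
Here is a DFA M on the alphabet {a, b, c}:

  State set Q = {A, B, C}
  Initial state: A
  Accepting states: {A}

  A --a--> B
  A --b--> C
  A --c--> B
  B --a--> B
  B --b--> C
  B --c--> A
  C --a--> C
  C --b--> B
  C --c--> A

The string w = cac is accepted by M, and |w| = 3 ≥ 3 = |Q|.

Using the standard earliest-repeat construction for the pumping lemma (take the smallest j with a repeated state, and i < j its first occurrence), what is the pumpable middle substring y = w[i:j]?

State sequence: A -c-> B -a-> B -c-> A
First repeat at step 2: B was already visited.

So i = 1, j = 2, giving x = w[0:1] = c, y = w[1:2] = a, z = w[2:3] = c.
Check: |xy| = 2 ≤ 3 and |y| = 1 ≥ 1. Reading y takes M from B back to B, so every xyⁱz is accepted.
Pumping length from the standard proof: p = 3 (the number of states). The repeated state found above gives |xy| = j ≤ 3 and |y| = j − i ≥ 1.

a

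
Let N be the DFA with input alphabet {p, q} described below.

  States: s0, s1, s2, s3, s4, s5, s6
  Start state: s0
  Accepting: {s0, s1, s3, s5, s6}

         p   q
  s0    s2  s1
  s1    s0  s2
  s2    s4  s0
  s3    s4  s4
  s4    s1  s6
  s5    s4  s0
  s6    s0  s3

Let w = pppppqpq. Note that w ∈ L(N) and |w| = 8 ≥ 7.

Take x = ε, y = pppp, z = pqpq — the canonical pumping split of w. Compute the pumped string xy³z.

xy^3z = ε·pppp·pppp·pppp·pqpq = pppppppppppppqpq.
Reading y = pppp takes N from s0 back to s0, so after x·y·y·y the machine is still in s0, and z then leads to the accepting state s0. Hence pppppppppppppqpq ∈ L(N).

pppppppppppppqpq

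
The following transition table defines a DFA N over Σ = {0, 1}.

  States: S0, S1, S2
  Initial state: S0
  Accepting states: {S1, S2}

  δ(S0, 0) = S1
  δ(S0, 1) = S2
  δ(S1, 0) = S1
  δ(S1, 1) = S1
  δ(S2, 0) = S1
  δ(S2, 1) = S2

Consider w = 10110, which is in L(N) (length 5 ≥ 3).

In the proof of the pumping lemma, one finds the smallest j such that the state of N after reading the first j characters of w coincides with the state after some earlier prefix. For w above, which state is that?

Run of N on w = 1 0 1 1 0:
  step 0: S0  (start)
  step 1: S2  (read 1: S0→S2)
  step 2: S1  (read 0: S2→S1)
  step 3: S1  (read 1: S1→S1)   ← first repeat (S1 seen earlier)
  step 4: S1  (read 1: S1→S1)
  step 5: S1  (read 0: S1→S1)

The earliest repeat is at step j = 3: N is in S1, which it already visited at step i = 2.
With |Q| = 3, pigeonhole forces a state repeat no later than step 3; the substring read between the first and second visits to that state can be pumped.

S1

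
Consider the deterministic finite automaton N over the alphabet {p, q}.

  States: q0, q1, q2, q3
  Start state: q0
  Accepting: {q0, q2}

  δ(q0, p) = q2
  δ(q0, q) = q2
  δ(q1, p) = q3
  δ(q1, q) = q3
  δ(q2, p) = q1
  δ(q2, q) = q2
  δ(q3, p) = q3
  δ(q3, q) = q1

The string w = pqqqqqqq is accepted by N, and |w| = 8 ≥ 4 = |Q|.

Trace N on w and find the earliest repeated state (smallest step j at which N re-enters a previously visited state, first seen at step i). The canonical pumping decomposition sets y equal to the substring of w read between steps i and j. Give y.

Run of N on w = p q q q q q q q:
  step 0: q0  (start)
  step 1: q2  (read p: q0→q2)
  step 2: q2  (read q: q2→q2)   ← first repeat (q2 seen earlier)
  step 3: q2  (read q: q2→q2)
  step 4: q2  (read q: q2→q2)
  step 5: q2  (read q: q2→q2)
  step 6: q2  (read q: q2→q2)
  step 7: q2  (read q: q2→q2)
  step 8: q2  (read q: q2→q2)

So i = 1, j = 2, giving x = w[0:1] = p, y = w[1:2] = q, z = w[2:8] = qqqqqq.
Check: |xy| = 2 ≤ 4 and |y| = 1 ≥ 1. Reading y takes N from q2 back to q2, so every xyⁱz is accepted.
With |Q| = 4, pigeonhole forces a state repeat no later than step 4; the substring read between the first and second visits to that state can be pumped.

q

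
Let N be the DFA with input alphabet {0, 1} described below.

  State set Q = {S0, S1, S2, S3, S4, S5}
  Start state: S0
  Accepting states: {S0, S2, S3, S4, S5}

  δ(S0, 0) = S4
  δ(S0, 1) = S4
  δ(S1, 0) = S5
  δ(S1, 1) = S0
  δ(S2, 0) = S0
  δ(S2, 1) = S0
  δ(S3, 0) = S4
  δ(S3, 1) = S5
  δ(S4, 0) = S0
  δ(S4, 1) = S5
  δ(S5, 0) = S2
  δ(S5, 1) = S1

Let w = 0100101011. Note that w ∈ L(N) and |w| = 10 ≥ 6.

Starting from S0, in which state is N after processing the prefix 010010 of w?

S0

Run of N on the first 6 characters of w = 0 1 0 0 1 0:
  step 0: S0  (start)
  step 1: S4  (read 0: S0→S4)
  step 2: S5  (read 1: S4→S5)
  step 3: S2  (read 0: S5→S2)
  step 4: S0  (read 0: S2→S0)
  step 5: S4  (read 1: S0→S4)
  step 6: S0  (read 0: S4→S0)

After reading 6 characters, N is in state S0.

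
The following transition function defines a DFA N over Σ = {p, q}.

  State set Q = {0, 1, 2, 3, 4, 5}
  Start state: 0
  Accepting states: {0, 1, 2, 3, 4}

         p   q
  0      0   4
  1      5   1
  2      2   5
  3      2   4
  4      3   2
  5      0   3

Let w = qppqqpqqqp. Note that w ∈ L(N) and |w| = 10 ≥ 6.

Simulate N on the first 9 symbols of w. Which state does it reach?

Run of N on the first 9 characters of w = q p p q q p q q q:
  step 0: 0  (start)
  step 1: 4  (read q: 0→4)
  step 2: 3  (read p: 4→3)
  step 3: 2  (read p: 3→2)
  step 4: 5  (read q: 2→5)
  step 5: 3  (read q: 5→3)
  step 6: 2  (read p: 3→2)
  step 7: 5  (read q: 2→5)
  step 8: 3  (read q: 5→3)
  step 9: 4  (read q: 3→4)

After reading 9 characters, N is in state 4.
(This kind of state-tracing is the core of the pumping-lemma construction: with 6 states, pigeonhole forces a repeat within the first 6 steps.)

4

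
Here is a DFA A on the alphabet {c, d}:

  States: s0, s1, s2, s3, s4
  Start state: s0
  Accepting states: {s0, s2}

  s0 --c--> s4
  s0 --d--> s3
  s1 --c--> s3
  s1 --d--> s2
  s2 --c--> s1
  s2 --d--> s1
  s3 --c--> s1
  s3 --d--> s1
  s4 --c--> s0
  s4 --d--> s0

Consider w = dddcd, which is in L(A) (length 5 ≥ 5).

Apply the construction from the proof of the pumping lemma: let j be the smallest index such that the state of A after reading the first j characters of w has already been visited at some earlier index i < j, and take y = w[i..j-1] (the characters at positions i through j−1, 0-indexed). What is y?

dc

Run of A on w = d d d c d:
  step 0: s0  (start)
  step 1: s3  (read d: s0→s3)
  step 2: s1  (read d: s3→s1)
  step 3: s2  (read d: s1→s2)
  step 4: s1  (read c: s2→s1)   ← first repeat (s1 seen earlier)
  step 5: s2  (read d: s1→s2)

So i = 2, j = 4, giving x = w[0:2] = dd, y = w[2:4] = dc, z = w[4:5] = d.
Check: |xy| = 4 ≤ 5 and |y| = 2 ≥ 1. Reading y takes A from s1 back to s1, so every xyⁱz is accepted.
With |Q| = 5, pigeonhole forces a state repeat no later than step 5; the substring read between the first and second visits to that state can be pumped.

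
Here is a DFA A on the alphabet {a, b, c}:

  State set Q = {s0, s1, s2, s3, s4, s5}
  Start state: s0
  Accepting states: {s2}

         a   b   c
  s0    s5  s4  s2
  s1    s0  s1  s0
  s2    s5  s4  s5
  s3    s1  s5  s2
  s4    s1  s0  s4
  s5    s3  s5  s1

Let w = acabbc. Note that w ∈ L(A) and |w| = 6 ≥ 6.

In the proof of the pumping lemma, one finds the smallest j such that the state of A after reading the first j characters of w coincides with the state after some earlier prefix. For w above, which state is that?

s0

State sequence: s0 -a-> s5 -c-> s1 -a-> s0 -b-> s4 -b-> s0 -c-> s2
First repeat at step 3: s0 was already visited.

The earliest repeat is at step j = 3: A is in s0, which it already visited at step i = 0.
Since A has 6 states, any run of length ≥ 6 visits 6+1 states, so by pigeonhole some state repeats within the first 6 steps — that repeat gives the pumpable loop.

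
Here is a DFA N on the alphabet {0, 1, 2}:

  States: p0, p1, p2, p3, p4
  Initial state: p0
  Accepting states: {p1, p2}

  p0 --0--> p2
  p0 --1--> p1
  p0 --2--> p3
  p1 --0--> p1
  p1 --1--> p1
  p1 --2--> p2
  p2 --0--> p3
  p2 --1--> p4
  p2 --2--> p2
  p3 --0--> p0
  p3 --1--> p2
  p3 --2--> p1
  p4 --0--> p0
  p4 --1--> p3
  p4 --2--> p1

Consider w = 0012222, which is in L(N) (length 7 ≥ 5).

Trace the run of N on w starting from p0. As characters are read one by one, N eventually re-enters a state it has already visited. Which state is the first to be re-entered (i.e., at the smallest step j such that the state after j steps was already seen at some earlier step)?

p2

Run of N on w = 0 0 1 2 2 2 2:
  step 0: p0  (start)
  step 1: p2  (read 0: p0→p2)
  step 2: p3  (read 0: p2→p3)
  step 3: p2  (read 1: p3→p2)   ← first repeat (p2 seen earlier)
  step 4: p2  (read 2: p2→p2)
  step 5: p2  (read 2: p2→p2)
  step 6: p2  (read 2: p2→p2)
  step 7: p2  (read 2: p2→p2)

The earliest repeat is at step j = 3: N is in p2, which it already visited at step i = 1.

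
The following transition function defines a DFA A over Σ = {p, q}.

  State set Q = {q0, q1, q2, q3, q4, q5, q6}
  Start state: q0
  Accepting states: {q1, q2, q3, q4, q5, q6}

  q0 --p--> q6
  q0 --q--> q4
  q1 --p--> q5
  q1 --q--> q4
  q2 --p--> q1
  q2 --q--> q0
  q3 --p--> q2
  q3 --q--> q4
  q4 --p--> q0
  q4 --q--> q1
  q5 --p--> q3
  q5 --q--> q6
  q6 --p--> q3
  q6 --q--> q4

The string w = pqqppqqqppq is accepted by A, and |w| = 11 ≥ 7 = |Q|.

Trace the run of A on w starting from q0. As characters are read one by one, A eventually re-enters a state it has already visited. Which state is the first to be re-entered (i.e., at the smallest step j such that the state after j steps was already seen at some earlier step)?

Run of A on w = p q q p p q q q p p q:
  step 0: q0  (start)
  step 1: q6  (read p: q0→q6)
  step 2: q4  (read q: q6→q4)
  step 3: q1  (read q: q4→q1)
  step 4: q5  (read p: q1→q5)
  step 5: q3  (read p: q5→q3)
  step 6: q4  (read q: q3→q4)   ← first repeat (q4 seen earlier)
  step 7: q1  (read q: q4→q1)
  step 8: q4  (read q: q1→q4)
  step 9: q0  (read p: q4→q0)
  step 10: q6  (read p: q0→q6)
  step 11: q4  (read q: q6→q4)

The earliest repeat is at step j = 6: A is in q4, which it already visited at step i = 2.
The DFA has 7 states, so the proof of the pumping lemma guarantees a repeated state among the first 7+1 visited; the segment between the two visits is the pumpable y.

q4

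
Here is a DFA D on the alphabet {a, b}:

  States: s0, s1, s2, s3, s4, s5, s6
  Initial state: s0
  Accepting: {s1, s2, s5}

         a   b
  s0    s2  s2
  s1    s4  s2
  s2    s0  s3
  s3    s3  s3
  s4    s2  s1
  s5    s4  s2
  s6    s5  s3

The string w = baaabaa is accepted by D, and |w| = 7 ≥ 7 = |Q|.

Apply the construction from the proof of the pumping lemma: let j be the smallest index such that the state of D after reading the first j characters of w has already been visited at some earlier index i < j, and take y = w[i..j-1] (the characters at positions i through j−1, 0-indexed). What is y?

Run of D on w = b a a a b a a:
  step 0: s0  (start)
  step 1: s2  (read b: s0→s2)
  step 2: s0  (read a: s2→s0)   ← first repeat (s0 seen earlier)
  step 3: s2  (read a: s0→s2)
  step 4: s0  (read a: s2→s0)
  step 5: s2  (read b: s0→s2)
  step 6: s0  (read a: s2→s0)
  step 7: s2  (read a: s0→s2)

So i = 0, j = 2, giving x = w[0:0] = ε, y = w[0:2] = ba, z = w[2:7] = aabaa.
Check: |xy| = 2 ≤ 7 and |y| = 2 ≥ 1. Reading y takes D from s0 back to s0, so every xyⁱz is accepted.
Since D has 7 states, any run of length ≥ 7 visits 7+1 states, so by pigeonhole some state repeats within the first 7 steps — that repeat gives the pumpable loop.

ba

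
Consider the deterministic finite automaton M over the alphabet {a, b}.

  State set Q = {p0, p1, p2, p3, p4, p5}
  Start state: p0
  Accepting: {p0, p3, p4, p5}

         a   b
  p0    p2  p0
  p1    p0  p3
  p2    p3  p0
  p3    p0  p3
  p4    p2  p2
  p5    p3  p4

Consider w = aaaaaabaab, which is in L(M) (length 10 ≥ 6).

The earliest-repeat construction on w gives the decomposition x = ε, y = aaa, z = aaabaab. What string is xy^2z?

xy^2z = ε·aaa·aaa·aaabaab = aaaaaaaaabaab.
Reading y = aaa takes M from p0 back to p0, so after x·y·y the machine is still in p0, and z then leads to the accepting state p3. Hence aaaaaaaaabaab ∈ L(M).

aaaaaaaaabaab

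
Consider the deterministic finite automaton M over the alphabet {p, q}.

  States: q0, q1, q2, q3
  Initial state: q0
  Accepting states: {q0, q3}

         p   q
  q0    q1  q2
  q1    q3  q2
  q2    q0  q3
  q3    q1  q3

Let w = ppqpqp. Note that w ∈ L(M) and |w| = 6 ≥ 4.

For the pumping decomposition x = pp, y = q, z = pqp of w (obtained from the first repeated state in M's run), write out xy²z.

xy^2z = pp·q·q·pqp = ppqqpqp.
Reading y = q takes M from q3 back to q3, so after x·y·y the machine is still in q3, and z then leads to the accepting state q0. Hence ppqqpqp ∈ L(M).

ppqqpqp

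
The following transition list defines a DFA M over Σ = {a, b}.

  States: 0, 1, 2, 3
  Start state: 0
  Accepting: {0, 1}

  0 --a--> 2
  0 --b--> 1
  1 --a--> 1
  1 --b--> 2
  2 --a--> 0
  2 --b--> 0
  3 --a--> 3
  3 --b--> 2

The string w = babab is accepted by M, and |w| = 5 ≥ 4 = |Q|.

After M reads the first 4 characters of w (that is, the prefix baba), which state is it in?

0

State sequence: 0 -b-> 1 -a-> 1 -b-> 2 -a-> 0

After reading 4 characters, M is in state 0.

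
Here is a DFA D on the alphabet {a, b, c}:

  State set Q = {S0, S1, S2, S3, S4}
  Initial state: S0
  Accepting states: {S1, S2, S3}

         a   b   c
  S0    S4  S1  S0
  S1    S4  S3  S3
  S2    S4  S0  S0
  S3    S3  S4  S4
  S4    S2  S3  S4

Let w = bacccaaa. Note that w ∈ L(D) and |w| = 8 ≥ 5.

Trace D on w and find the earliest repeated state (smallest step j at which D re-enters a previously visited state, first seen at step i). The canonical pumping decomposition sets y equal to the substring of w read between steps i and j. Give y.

State sequence: S0 -b-> S1 -a-> S4 -c-> S4 -c-> S4 -c-> S4 -a-> S2 -a-> S4 -a-> S2
First repeat at step 3: S4 was already visited.

So i = 2, j = 3, giving x = w[0:2] = ba, y = w[2:3] = c, z = w[3:8] = ccaaa.
Check: |xy| = 3 ≤ 5 and |y| = 1 ≥ 1. Reading y takes D from S4 back to S4, so every xyⁱz is accepted.
With |Q| = 5, pigeonhole forces a state repeat no later than step 5; the substring read between the first and second visits to that state can be pumped.

c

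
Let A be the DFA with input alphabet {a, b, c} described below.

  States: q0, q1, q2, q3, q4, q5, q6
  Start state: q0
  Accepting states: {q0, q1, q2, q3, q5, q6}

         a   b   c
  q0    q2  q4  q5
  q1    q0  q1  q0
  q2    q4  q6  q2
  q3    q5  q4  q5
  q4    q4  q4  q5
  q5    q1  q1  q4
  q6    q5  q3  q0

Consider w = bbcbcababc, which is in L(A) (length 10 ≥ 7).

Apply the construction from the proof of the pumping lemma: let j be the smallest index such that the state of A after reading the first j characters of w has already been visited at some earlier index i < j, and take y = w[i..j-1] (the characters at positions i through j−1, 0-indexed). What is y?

Run of A on w = b b c b c a b a b c:
  step 0: q0  (start)
  step 1: q4  (read b: q0→q4)
  step 2: q4  (read b: q4→q4)   ← first repeat (q4 seen earlier)
  step 3: q5  (read c: q4→q5)
  step 4: q1  (read b: q5→q1)
  step 5: q0  (read c: q1→q0)
  step 6: q2  (read a: q0→q2)
  step 7: q6  (read b: q2→q6)
  step 8: q5  (read a: q6→q5)
  step 9: q1  (read b: q5→q1)
  step 10: q0  (read c: q1→q0)

So i = 1, j = 2, giving x = w[0:1] = b, y = w[1:2] = b, z = w[2:10] = cbcababc.
Check: |xy| = 2 ≤ 7 and |y| = 1 ≥ 1. Reading y takes A from q4 back to q4, so every xyⁱz is accepted.

b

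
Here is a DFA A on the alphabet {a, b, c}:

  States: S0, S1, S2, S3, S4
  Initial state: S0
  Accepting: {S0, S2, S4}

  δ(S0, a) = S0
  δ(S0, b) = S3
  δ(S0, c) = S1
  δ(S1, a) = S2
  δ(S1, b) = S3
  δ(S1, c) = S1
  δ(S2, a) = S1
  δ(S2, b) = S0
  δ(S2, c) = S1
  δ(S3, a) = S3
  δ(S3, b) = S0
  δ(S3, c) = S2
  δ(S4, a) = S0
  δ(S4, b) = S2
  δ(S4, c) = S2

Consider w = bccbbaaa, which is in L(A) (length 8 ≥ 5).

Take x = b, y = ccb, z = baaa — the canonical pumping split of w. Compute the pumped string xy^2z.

bccbccbbaaa

xy^2z = b·ccb·ccb·baaa = bccbccbbaaa.
Reading y = ccb takes A from S3 back to S3, so after x·y·y the machine is still in S3, and z then leads to the accepting state S0. Hence bccbccbbaaa ∈ L(A).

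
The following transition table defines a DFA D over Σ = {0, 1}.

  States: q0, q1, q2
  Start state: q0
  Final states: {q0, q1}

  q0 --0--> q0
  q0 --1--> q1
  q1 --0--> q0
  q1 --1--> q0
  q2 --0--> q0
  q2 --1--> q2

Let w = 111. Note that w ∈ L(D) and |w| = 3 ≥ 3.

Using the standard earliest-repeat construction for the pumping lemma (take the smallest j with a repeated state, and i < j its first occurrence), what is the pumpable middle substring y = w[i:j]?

State sequence: q0 -1-> q1 -1-> q0 -1-> q1
First repeat at step 2: q0 was already visited.

So i = 0, j = 2, giving x = w[0:0] = ε, y = w[0:2] = 11, z = w[2:3] = 1.
Check: |xy| = 2 ≤ 3 and |y| = 2 ≥ 1. Reading y takes D from q0 back to q0, so every xyⁱz is accepted.
Since D has 3 states, any run of length ≥ 3 visits 3+1 states, so by pigeonhole some state repeats within the first 3 steps — that repeat gives the pumpable loop.

11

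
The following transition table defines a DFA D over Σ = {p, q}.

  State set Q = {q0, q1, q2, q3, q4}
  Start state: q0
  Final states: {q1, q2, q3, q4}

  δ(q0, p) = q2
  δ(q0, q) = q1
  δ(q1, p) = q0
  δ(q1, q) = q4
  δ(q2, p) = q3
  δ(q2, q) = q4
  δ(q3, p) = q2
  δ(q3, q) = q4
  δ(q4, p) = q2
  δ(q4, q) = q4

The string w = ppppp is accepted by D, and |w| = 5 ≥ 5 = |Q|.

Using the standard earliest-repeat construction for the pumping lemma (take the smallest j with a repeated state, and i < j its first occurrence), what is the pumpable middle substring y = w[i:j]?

Run of D on w = p p p p p:
  step 0: q0  (start)
  step 1: q2  (read p: q0→q2)
  step 2: q3  (read p: q2→q3)
  step 3: q2  (read p: q3→q2)   ← first repeat (q2 seen earlier)
  step 4: q3  (read p: q2→q3)
  step 5: q2  (read p: q3→q2)

So i = 1, j = 3, giving x = w[0:1] = p, y = w[1:3] = pp, z = w[3:5] = pp.
Check: |xy| = 3 ≤ 5 and |y| = 2 ≥ 1. Reading y takes D from q2 back to q2, so every xyⁱz is accepted.

pp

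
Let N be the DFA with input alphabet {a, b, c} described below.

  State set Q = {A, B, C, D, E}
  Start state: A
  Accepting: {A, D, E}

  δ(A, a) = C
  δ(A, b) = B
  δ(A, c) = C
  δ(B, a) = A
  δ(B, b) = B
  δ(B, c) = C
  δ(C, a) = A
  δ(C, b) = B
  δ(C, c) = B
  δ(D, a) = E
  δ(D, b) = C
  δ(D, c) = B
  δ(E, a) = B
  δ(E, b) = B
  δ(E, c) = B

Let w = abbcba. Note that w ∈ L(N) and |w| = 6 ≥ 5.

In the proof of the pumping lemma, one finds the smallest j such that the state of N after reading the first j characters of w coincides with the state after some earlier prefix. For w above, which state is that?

B

State sequence: A -a-> C -b-> B -b-> B -c-> C -b-> B -a-> A
First repeat at step 3: B was already visited.

The earliest repeat is at step j = 3: N is in B, which it already visited at step i = 2.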